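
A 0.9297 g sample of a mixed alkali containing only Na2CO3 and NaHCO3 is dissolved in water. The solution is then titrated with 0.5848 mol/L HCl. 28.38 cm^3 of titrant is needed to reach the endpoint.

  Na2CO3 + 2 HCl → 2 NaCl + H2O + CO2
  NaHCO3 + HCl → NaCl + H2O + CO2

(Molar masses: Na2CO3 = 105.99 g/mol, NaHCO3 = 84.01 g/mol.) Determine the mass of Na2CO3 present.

n(HCl) = 0.02838 × 0.5848 = 0.01660 mol
Let x = n(Na2CO3), y = n(NaHCO3).
Titrant: 2x + 1y = 0.01660;  mass: 105.99x + 84.01y = 0.9297
Solving, x = 7.490 × 10^-3 mol, y = 1.617 × 10^-3 mol
mass of Na2CO3 = 7.490 × 10^-3 × 105.99 = 0.7938 g

0.7938 g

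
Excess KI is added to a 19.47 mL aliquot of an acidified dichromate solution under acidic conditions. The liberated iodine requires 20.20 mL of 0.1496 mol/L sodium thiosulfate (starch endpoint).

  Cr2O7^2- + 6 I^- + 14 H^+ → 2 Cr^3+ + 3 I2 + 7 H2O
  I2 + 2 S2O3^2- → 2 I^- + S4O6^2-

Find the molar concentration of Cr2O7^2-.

n(S2O3^2-) = 0.02020 × 0.1496 = 3.022 × 10^-3 mol
n(I2) = n(S2O3^2-)/2 = 1.511 × 10^-3 mol
From the 1:3 ratio, n(Cr2O7^2-) in the aliquot = 1/3 × 1.511 × 10^-3 = 5.037 × 10^-4 mol
[Cr2O7^2-] = 5.037 × 10^-4 / 0.01947 = 0.02587 mol/L

0.02587 mol/L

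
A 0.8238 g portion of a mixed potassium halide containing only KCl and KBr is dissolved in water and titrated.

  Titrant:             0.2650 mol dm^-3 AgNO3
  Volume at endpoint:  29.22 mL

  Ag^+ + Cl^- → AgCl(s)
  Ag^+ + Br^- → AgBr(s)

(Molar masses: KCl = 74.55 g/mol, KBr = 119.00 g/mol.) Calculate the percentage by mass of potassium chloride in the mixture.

19.88 %

n(AgNO3) = 0.02922 × 0.2650 = 7.743 × 10^-3 mol
Let x = n(KCl), y = n(KBr).
Titrant: 1x + 1y = 7.743 × 10^-3;  mass: 74.55x + 119.00y = 0.8238
Solving, x = 2.197 × 10^-3 mol, y = 5.546 × 10^-3 mol
mass of KCl = 2.197 × 10^-3 × 74.55 = 0.1638 g
% KCl = 0.1638 / 0.8238 × 100 = 19.88 %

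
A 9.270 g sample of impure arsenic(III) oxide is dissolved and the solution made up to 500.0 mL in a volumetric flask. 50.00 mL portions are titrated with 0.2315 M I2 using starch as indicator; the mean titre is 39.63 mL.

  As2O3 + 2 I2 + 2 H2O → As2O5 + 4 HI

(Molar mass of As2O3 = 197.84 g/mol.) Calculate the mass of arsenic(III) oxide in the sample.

9.075 g

n(I2) per titration = 0.03963 × 0.2315 = 9.174 × 10^-3 mol
From the 1:2 ratio, n(As2O3) in each aliquot = 1/2 × 9.174 × 10^-3 = 4.587 × 10^-3 mol
n(As2O3) in the whole flask = 4.587 × 10^-3 × 500.0/50.00 = 0.04587 mol
mass of As2O3 = 0.04587 × 197.84 = 9.075 g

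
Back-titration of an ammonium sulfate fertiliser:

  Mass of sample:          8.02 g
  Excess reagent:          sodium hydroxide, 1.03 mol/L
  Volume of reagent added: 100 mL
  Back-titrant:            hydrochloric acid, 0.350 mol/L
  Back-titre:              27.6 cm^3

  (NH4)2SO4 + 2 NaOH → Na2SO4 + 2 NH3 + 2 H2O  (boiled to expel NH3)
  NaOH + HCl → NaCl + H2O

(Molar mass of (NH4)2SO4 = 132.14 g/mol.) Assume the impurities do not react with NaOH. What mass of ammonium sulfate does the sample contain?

6.17 g

n(NaOH) added = 0.100 × 1.03 = 0.103 mol
n(HCl) used in back-titration = 0.0276 × 0.350 = 9.66 × 10^-3 mol
n(NaOH) left over = 9.66 × 10^-3 mol (1:1 ratio)
n(NaOH) consumed by analyte = 0.103 − 9.66 × 10^-3 = 0.0933 mol
From the 1:2 ratio, n((NH4)2SO4) = 1/2 × 0.0933 = 0.0467 mol
mass of (NH4)2SO4 = 0.0467 × 132.14 = 6.17 g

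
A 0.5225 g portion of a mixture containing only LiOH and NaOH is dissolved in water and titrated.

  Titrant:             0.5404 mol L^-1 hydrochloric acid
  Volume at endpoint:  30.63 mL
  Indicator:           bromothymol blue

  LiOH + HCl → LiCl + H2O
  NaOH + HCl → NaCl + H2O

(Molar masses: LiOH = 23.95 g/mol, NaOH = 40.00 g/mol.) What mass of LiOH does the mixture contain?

n(HCl) = 0.03063 × 0.5404 = 0.01655 mol
Let x = n(LiOH), y = n(NaOH).
Titrant: 1x + 1y = 0.01655;  mass: 23.95x + 40.00y = 0.5225
Solving, x = 8.698 × 10^-3 mol, y = 7.855 × 10^-3 mol
mass of LiOH = 8.698 × 10^-3 × 23.95 = 0.2083 g

0.2083 g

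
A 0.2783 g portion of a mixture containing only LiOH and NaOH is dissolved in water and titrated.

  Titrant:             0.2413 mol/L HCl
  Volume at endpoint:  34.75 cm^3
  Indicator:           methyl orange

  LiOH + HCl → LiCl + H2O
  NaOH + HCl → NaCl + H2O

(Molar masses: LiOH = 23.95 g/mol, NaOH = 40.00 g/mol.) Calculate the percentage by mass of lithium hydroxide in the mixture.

30.62 %

n(HCl) = 0.03475 × 0.2413 = 8.385 × 10^-3 mol
Let x = n(LiOH), y = n(NaOH).
Titrant: 1x + 1y = 8.385 × 10^-3;  mass: 23.95x + 40.00y = 0.2783
Solving, x = 3.558 × 10^-3 mol, y = 4.827 × 10^-3 mol
mass of LiOH = 3.558 × 10^-3 × 23.95 = 0.08522 g
% LiOH = 0.08522 / 0.2783 × 100 = 30.62 %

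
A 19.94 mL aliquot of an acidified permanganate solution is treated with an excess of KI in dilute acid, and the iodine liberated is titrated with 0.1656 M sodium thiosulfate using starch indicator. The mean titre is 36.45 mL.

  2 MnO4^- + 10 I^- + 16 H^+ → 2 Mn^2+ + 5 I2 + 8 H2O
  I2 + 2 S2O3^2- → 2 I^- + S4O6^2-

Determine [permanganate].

n(S2O3^2-) = 0.03645 × 0.1656 = 6.036 × 10^-3 mol
n(I2) = n(S2O3^2-)/2 = 3.018 × 10^-3 mol
From the 2:5 ratio, n(MnO4^-) in the aliquot = 2/5 × 3.018 × 10^-3 = 1.207 × 10^-3 mol
[MnO4^-] = 1.207 × 10^-3 / 0.01994 = 0.06054 mol/L

0.06054 M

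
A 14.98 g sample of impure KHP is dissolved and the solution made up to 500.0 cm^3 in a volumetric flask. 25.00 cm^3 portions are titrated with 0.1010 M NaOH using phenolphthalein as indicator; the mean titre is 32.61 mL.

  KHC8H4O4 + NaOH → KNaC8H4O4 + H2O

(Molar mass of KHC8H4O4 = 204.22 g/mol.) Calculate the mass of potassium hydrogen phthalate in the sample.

n(NaOH) per titration = 0.03261 × 0.1010 = 3.294 × 10^-3 mol
n(KHC8H4O4) in each aliquot = 3.294 × 10^-3 mol (1:1 ratio)
n(KHC8H4O4) in the whole flask = 3.294 × 10^-3 × 500.0/25.00 = 0.06587 mol
mass of KHC8H4O4 = 0.06587 × 204.22 = 13.45 g

13.45 g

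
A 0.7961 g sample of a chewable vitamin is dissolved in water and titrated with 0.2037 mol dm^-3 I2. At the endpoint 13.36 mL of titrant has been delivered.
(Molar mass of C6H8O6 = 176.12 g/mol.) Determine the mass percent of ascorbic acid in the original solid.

C6H8O6 + I2 → C6H6O6 + 2 HI
n(I2) = 0.01336 L × 0.2037 mol/L = 2.721 × 10^-3 mol
n(C6H8O6) = 2.721 × 10^-3 mol (1:1 ratio)
mass of C6H8O6 = 2.721 × 10^-3 × 176.12 g/mol = 0.4793 g
% C6H8O6 = 0.4793 / 0.7961 × 100 = 60.21 %

60.21 %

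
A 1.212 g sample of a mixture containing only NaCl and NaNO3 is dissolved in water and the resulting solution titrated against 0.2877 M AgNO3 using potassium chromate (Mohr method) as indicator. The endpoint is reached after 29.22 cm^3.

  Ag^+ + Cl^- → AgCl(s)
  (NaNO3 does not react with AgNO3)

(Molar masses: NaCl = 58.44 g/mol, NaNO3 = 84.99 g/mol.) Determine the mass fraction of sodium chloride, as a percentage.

40.53 %

n(AgNO3) = 0.02922 × 0.2877 = 8.407 × 10^-3 mol
Let x = n(NaCl), y = n(NaNO3).
Titrant: 1x = 8.407 × 10^-3;  mass: 58.44x + 84.99y = 1.212
Solving, x = 8.407 × 10^-3 mol, y = 8.480 × 10^-3 mol
mass of NaCl = 8.407 × 10^-3 × 58.44 = 0.4913 g
% NaCl = 0.4913 / 1.212 × 100 = 40.53 %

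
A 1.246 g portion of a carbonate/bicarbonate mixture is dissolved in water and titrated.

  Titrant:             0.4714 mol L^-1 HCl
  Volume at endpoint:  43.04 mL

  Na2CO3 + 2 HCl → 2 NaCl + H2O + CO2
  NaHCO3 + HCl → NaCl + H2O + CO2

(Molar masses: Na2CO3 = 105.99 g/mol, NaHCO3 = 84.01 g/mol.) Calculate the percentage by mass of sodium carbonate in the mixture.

n(HCl) = 0.04304 × 0.4714 = 0.02029 mol
Let x = n(Na2CO3), y = n(NaHCO3).
Titrant: 2x + 1y = 0.02029;  mass: 105.99x + 84.01y = 1.246
Solving, x = 7.391 × 10^-3 mol, y = 5.506 × 10^-3 mol
mass of Na2CO3 = 7.391 × 10^-3 × 105.99 = 0.7834 g
% Na2CO3 = 0.7834 / 1.246 × 100 = 62.87 %

62.87 %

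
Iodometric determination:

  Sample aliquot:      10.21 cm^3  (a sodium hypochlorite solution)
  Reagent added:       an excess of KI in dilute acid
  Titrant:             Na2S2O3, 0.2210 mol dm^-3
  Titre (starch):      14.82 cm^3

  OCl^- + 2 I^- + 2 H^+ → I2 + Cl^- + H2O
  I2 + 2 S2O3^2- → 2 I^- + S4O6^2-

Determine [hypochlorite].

n(S2O3^2-) = 0.01482 × 0.2210 = 3.275 × 10^-3 mol
n(I2) = n(S2O3^2-)/2 = 1.638 × 10^-3 mol
n(OCl^-) in the aliquot = 1.638 × 10^-3 mol (1:1 ratio)
[OCl^-] = 1.638 × 10^-3 / 0.01021 = 0.1604 mol/L

0.1604 mol/L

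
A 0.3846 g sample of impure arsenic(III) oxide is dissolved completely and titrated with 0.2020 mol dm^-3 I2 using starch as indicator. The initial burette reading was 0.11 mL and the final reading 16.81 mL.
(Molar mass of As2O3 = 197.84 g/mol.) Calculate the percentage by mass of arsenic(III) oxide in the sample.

As2O3 + 2 I2 + 2 H2O → As2O5 + 4 HI
n(I2) = 0.01670 L × 0.2020 mol/L = 3.373 × 10^-3 mol
From the 1:2 ratio, n(As2O3) = 1/2 × 3.373 × 10^-3 = 1.687 × 10^-3 mol
mass of As2O3 = 1.687 × 10^-3 × 197.84 g/mol = 0.3337 g
% As2O3 = 0.3337 / 0.3846 × 100 = 86.76 %

86.76 %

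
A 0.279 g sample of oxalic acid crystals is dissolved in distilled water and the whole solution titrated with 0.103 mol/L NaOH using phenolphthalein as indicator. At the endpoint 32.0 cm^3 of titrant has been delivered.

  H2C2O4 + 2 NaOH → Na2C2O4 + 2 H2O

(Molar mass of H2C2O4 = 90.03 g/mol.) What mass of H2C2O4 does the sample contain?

n(NaOH) = 0.0320 L × 0.103 mol/L = 3.30 × 10^-3 mol
From the 1:2 ratio, n(H2C2O4) = 1/2 × 3.30 × 10^-3 = 1.65 × 10^-3 mol
mass of H2C2O4 = 1.65 × 10^-3 × 90.03 g/mol = 0.148 g

0.148 g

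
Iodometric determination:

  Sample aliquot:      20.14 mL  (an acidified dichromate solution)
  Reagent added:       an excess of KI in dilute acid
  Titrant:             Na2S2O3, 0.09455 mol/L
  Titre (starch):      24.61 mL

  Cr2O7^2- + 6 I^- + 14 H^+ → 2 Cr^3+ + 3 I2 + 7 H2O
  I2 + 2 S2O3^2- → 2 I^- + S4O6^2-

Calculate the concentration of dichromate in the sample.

0.01926 mol/L

n(S2O3^2-) = 0.02461 × 0.09455 = 2.327 × 10^-3 mol
n(I2) = n(S2O3^2-)/2 = 1.163 × 10^-3 mol
From the 1:3 ratio, n(Cr2O7^2-) in the aliquot = 1/3 × 1.163 × 10^-3 = 3.878 × 10^-4 mol
[Cr2O7^2-] = 3.878 × 10^-4 / 0.02014 = 0.01926 mol/L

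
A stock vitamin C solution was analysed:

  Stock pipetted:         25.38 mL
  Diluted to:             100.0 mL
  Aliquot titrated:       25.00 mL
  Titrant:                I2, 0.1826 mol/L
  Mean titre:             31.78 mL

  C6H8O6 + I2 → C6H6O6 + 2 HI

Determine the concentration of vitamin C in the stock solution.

n(I2) = 0.03178 × 0.1826 = 5.803 × 10^-3 mol
n(C6H8O6) in the aliquot = 5.803 × 10^-3 mol (1:1 ratio)
[C6H8O6]_dilute = 5.803 × 10^-3 / 0.02500 = 0.2321 mol/L
Dilution factor = 100.0 / 25.38 = 3.940
[C6H8O6]_stock = 0.2321 × 3.940 = 0.9146 mol/L

0.9146 mol/L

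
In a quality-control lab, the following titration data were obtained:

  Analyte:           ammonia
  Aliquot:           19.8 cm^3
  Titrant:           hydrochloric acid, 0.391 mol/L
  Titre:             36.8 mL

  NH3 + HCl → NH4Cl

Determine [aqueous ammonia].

0.727 mol/L

n(HCl) = 0.0368 L × 0.391 mol/L = 0.0144 mol
n(NH3) = 0.0144 mol (1:1 mole ratio)
[NH3] = 0.0144 mol / 0.0198 L = 0.727 mol/L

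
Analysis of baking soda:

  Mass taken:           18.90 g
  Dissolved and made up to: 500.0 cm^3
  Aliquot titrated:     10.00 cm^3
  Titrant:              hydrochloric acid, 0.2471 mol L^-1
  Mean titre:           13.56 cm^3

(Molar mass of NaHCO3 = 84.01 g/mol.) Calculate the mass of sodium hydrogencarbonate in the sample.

14.07 g

NaHCO3 + HCl → NaCl + H2O + CO2
n(HCl) per titration = 0.01356 × 0.2471 = 3.351 × 10^-3 mol
n(NaHCO3) in each aliquot = 3.351 × 10^-3 mol (1:1 ratio)
n(NaHCO3) in the whole flask = 3.351 × 10^-3 × 500.0/10.00 = 0.1675 mol
mass of NaHCO3 = 0.1675 × 84.01 = 14.07 g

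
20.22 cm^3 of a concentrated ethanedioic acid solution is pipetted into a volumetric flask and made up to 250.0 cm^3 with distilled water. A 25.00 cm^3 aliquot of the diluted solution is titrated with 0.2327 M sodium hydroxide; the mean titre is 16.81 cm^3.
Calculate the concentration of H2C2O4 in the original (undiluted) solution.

0.9673 M

H2C2O4 + 2 NaOH → Na2C2O4 + 2 H2O
n(NaOH) = 0.01681 × 0.2327 = 3.912 × 10^-3 mol
From the 1:2 ratio, n(H2C2O4) in the aliquot = 1/2 × 3.912 × 10^-3 = 1.956 × 10^-3 mol
[H2C2O4]_dilute = 1.956 × 10^-3 / 0.02500 = 0.07823 mol/L
Dilution factor = 250.0 / 20.22 = 12.36
[H2C2O4]_stock = 0.07823 × 12.36 = 0.9673 mol/L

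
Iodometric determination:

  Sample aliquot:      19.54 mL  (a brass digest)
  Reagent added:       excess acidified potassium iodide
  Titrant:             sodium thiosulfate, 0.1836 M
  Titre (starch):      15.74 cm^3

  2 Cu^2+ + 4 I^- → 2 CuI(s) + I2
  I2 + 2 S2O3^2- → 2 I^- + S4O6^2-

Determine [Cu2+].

0.1479 M

n(S2O3^2-) = 0.01574 × 0.1836 = 2.890 × 10^-3 mol
n(I2) = n(S2O3^2-)/2 = 1.445 × 10^-3 mol
From the 2:1 ratio, n(Cu2+) in the aliquot = 2/1 × 1.445 × 10^-3 = 2.890 × 10^-3 mol
[Cu2+] = 2.890 × 10^-3 / 0.01954 = 0.1479 mol/L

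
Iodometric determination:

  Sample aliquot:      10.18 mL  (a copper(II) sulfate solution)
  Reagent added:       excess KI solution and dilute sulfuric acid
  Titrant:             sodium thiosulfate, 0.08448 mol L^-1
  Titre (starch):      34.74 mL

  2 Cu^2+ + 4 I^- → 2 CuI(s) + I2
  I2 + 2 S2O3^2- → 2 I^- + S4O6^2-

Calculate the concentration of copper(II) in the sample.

0.2883 mol/L

n(S2O3^2-) = 0.03474 × 0.08448 = 2.935 × 10^-3 mol
n(I2) = n(S2O3^2-)/2 = 1.467 × 10^-3 mol
From the 2:1 ratio, n(Cu2+) in the aliquot = 2/1 × 1.467 × 10^-3 = 2.935 × 10^-3 mol
[Cu2+] = 2.935 × 10^-3 / 0.01018 = 0.2883 mol/L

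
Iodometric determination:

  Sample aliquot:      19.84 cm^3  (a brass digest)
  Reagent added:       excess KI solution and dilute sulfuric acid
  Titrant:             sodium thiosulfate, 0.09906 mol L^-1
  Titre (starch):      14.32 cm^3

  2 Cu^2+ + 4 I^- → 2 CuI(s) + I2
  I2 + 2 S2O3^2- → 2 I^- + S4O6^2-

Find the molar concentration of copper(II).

0.07150 mol/L

n(S2O3^2-) = 0.01432 × 0.09906 = 1.419 × 10^-3 mol
n(I2) = n(S2O3^2-)/2 = 7.093 × 10^-4 mol
From the 2:1 ratio, n(Cu2+) in the aliquot = 2/1 × 7.093 × 10^-4 = 1.419 × 10^-3 mol
[Cu2+] = 1.419 × 10^-3 / 0.01984 = 0.07150 mol/L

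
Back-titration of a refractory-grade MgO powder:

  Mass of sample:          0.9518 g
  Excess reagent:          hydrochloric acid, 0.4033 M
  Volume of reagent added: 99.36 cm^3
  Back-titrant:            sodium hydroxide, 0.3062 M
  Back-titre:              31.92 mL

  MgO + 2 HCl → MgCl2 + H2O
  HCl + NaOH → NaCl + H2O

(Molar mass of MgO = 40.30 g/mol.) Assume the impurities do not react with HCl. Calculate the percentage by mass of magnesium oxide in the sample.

n(HCl) added = 0.09936 × 0.4033 = 0.04007 mol
n(NaOH) used in back-titration = 0.03192 × 0.3062 = 9.774 × 10^-3 mol
n(HCl) left over = 9.774 × 10^-3 mol (1:1 ratio)
n(HCl) consumed by analyte = 0.04007 − 9.774 × 10^-3 = 0.03030 mol
From the 1:2 ratio, n(MgO) = 1/2 × 0.03030 = 0.01515 mol
mass of MgO = 0.01515 × 40.30 = 0.6105 g
% MgO = 0.6105 / 0.9518 × 100 = 64.14 %

64.14 %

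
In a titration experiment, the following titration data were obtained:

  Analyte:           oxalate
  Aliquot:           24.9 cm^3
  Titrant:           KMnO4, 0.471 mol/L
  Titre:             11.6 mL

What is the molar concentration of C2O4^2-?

2 MnO4^- + 5 C2O4^2- + 16 H^+ → 2 Mn^2+ + 10 CO2 + 8 H2O
n(KMnO4) = 0.0116 L × 0.471 mol/L = 5.46 × 10^-3 mol
From the 5:2 mole ratio, n(C2O4^2-) = 5/2 × 5.46 × 10^-3 = 0.0137 mol
[C2O4^2-] = 0.0137 mol / 0.0249 L = 0.549 mol/L

0.549 mol/L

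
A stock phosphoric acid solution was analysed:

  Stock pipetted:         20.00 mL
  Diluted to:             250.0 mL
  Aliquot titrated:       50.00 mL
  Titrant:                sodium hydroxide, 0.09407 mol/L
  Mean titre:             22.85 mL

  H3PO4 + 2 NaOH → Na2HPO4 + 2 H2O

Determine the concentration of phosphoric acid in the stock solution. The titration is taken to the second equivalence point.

0.2687 mol/L

n(NaOH) = 0.02285 × 0.09407 = 2.149 × 10^-3 mol
From the 1:2 ratio, n(H3PO4) in the aliquot = 1/2 × 2.149 × 10^-3 = 1.075 × 10^-3 mol
[H3PO4]_dilute = 1.075 × 10^-3 / 0.05000 = 0.02149 mol/L
Dilution factor = 250.0 / 20.00 = 12.50
[H3PO4]_stock = 0.02149 × 12.50 = 0.2687 mol/L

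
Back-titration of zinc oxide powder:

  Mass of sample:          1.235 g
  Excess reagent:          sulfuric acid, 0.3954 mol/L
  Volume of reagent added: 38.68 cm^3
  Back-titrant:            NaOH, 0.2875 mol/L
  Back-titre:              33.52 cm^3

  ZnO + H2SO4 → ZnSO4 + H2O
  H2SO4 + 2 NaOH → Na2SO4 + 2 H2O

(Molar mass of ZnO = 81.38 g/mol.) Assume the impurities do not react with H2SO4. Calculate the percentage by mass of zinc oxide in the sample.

69.03 %

n(H2SO4) added = 0.03868 × 0.3954 = 0.01529 mol
n(NaOH) used in back-titration = 0.03352 × 0.2875 = 9.637 × 10^-3 mol
From the 1:2 ratio, n(H2SO4) left over = 1/2 × 9.637 × 10^-3 = 4.818 × 10^-3 mol
n(H2SO4) consumed by analyte = 0.01529 − 4.818 × 10^-3 = 0.01048 mol
n(ZnO) = 0.01048 mol (1:1 ratio)
mass of ZnO = 0.01048 × 81.38 = 0.8525 g
% ZnO = 0.8525 / 1.235 × 100 = 69.03 %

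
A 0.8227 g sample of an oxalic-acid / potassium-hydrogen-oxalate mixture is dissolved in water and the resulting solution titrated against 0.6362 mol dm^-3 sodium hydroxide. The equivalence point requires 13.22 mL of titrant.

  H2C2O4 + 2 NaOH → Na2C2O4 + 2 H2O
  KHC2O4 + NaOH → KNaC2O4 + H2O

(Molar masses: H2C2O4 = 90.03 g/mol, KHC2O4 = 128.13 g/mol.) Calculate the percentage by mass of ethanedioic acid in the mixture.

n(NaOH) = 0.01322 × 0.6362 = 8.411 × 10^-3 mol
Let x = n(H2C2O4), y = n(KHC2O4).
Titrant: 2x + 1y = 8.411 × 10^-3;  mass: 90.03x + 128.13y = 0.8227
Solving, x = 1.534 × 10^-3 mol, y = 5.343 × 10^-3 mol
mass of H2C2O4 = 1.534 × 10^-3 × 90.03 = 0.1381 g
% H2C2O4 = 0.1381 / 0.8227 × 100 = 16.78 %

16.78 %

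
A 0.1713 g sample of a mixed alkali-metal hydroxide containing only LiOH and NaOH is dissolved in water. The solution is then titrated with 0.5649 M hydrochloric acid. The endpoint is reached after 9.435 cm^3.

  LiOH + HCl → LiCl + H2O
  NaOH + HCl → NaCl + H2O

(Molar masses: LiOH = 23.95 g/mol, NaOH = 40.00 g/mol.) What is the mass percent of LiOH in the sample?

36.49 %

n(HCl) = 0.009435 × 0.5649 = 5.330 × 10^-3 mol
Let x = n(LiOH), y = n(NaOH).
Titrant: 1x + 1y = 5.330 × 10^-3;  mass: 23.95x + 40.00y = 0.1713
Solving, x = 2.610 × 10^-3 mol, y = 2.720 × 10^-3 mol
mass of LiOH = 2.610 × 10^-3 × 23.95 = 0.06251 g
% LiOH = 0.06251 / 0.1713 × 100 = 36.49 %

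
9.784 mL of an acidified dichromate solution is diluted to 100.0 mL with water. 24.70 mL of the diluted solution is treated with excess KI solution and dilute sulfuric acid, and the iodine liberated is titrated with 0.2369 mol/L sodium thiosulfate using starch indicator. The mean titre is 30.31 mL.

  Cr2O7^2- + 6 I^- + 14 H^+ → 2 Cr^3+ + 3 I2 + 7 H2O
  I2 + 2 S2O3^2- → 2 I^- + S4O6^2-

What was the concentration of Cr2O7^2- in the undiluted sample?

0.4952 mol/L

n(S2O3^2-) = 0.03031 × 0.2369 = 7.180 × 10^-3 mol
n(I2) = n(S2O3^2-)/2 = 3.590 × 10^-3 mol
From the 1:3 ratio, n(Cr2O7^2-) in the aliquot = 1/3 × 3.590 × 10^-3 = 1.197 × 10^-3 mol
[Cr2O7^2-]_dilute = 1.197 × 10^-3 / 0.02470 = 0.04845 mol/L
[Cr2O7^2-]_original = 0.04845 × 100.0/9.784 = 0.4952 mol/L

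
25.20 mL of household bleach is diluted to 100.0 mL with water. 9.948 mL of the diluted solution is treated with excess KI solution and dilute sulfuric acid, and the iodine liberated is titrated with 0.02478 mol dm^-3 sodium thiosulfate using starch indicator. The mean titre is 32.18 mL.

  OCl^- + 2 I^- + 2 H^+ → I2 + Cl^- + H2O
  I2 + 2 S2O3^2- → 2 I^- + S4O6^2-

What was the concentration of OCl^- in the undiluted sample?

n(S2O3^2-) = 0.03218 × 0.02478 = 7.974 × 10^-4 mol
n(I2) = n(S2O3^2-)/2 = 3.987 × 10^-4 mol
n(OCl^-) in the aliquot = 3.987 × 10^-4 mol (1:1 ratio)
[OCl^-]_dilute = 3.987 × 10^-4 / 0.009948 = 0.04008 mol/L
[OCl^-]_original = 0.04008 × 100.0/25.20 = 0.1590 mol/L

0.1590 mol/L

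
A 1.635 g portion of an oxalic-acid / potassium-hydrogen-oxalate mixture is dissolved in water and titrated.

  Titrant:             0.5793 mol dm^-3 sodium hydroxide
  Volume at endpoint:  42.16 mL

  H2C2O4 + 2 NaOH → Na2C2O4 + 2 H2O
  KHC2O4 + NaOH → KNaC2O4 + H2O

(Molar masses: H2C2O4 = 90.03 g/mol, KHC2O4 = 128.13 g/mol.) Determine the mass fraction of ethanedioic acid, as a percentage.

n(NaOH) = 0.04216 × 0.5793 = 0.02442 mol
Let x = n(H2C2O4), y = n(KHC2O4).
Titrant: 2x + 1y = 0.02442;  mass: 90.03x + 128.13y = 1.635
Solving, x = 8.990 × 10^-3 mol, y = 6.444 × 10^-3 mol
mass of H2C2O4 = 8.990 × 10^-3 × 90.03 = 0.8093 g
% H2C2O4 = 0.8093 / 1.635 × 100 = 49.50 %

49.50 %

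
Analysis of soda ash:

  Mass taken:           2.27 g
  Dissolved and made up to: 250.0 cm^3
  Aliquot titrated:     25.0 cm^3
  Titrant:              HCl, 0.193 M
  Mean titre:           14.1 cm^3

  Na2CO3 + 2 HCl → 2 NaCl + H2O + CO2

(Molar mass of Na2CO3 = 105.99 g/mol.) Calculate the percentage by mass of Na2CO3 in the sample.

n(HCl) per titration = 0.0141 × 0.193 = 2.72 × 10^-3 mol
From the 1:2 ratio, n(Na2CO3) in each aliquot = 1/2 × 2.72 × 10^-3 = 1.36 × 10^-3 mol
n(Na2CO3) in the whole flask = 1.36 × 10^-3 × 250.0/25.0 = 0.0136 mol
mass of Na2CO3 = 0.0136 × 105.99 = 1.44 g
% Na2CO3 = 1.44 / 2.27 × 100 = 63.5 %

63.5 %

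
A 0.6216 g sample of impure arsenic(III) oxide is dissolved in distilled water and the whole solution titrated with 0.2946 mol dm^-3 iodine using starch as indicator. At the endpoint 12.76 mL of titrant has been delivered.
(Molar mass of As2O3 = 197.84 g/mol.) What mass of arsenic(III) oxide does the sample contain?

As2O3 + 2 I2 + 2 H2O → As2O5 + 4 HI
n(I2) = 0.01276 L × 0.2946 mol/L = 3.759 × 10^-3 mol
From the 1:2 ratio, n(As2O3) = 1/2 × 3.759 × 10^-3 = 1.880 × 10^-3 mol
mass of As2O3 = 1.880 × 10^-3 × 197.84 g/mol = 0.3718 g

0.3718 g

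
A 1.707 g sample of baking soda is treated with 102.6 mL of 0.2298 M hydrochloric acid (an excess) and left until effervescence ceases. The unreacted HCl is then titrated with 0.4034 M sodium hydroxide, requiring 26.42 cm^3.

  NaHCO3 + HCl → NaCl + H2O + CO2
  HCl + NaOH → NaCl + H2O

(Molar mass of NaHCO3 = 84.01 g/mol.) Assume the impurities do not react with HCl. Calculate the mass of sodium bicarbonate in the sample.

1.085 g

n(HCl) added = 0.1026 × 0.2298 = 0.02358 mol
n(NaOH) used in back-titration = 0.02642 × 0.4034 = 0.01066 mol
n(HCl) left over = 0.01066 mol (1:1 ratio)
n(HCl) consumed by analyte = 0.02358 − 0.01066 = 0.01292 mol
n(NaHCO3) = 0.01292 mol (1:1 ratio)
mass of NaHCO3 = 0.01292 × 84.01 = 1.085 g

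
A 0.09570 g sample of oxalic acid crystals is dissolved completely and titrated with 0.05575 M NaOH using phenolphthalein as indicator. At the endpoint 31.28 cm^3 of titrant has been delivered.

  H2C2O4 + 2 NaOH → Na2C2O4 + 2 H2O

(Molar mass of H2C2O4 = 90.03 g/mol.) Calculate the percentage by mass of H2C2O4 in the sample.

n(NaOH) = 0.03128 L × 0.05575 mol/L = 1.744 × 10^-3 mol
From the 1:2 ratio, n(H2C2O4) = 1/2 × 1.744 × 10^-3 = 8.719 × 10^-4 mol
mass of H2C2O4 = 8.719 × 10^-4 × 90.03 g/mol = 0.07850 g
% H2C2O4 = 0.07850 / 0.09570 × 100 = 82.03 %

82.03 %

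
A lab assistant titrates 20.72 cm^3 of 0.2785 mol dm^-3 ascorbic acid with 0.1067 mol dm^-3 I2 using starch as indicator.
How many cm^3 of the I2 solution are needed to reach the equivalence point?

C6H8O6 + I2 → C6H6O6 + 2 HI
n(C6H8O6) = 0.02072 L × 0.2785 mol/L = 5.771 × 10^-3 mol
n(I2) = 5.771 × 10^-3 mol (1:1 stoichiometry)
V(I2) = 5.771 × 10^-3 mol / 0.1067 mol/L = 0.05408 L = 54.08 mL

54.08 mL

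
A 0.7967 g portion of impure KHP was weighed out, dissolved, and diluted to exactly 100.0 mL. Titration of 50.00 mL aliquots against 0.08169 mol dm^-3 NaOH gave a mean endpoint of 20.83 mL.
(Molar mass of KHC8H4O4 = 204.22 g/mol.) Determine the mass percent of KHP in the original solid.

87.24 %

KHC8H4O4 + NaOH → KNaC8H4O4 + H2O
n(NaOH) per titration = 0.02083 × 0.08169 = 1.702 × 10^-3 mol
n(KHC8H4O4) in each aliquot = 1.702 × 10^-3 mol (1:1 ratio)
n(KHC8H4O4) in the whole flask = 1.702 × 10^-3 × 100.0/50.00 = 3.403 × 10^-3 mol
mass of KHC8H4O4 = 3.403 × 10^-3 × 204.22 = 0.6950 g
% KHC8H4O4 = 0.6950 / 0.7967 × 100 = 87.24 %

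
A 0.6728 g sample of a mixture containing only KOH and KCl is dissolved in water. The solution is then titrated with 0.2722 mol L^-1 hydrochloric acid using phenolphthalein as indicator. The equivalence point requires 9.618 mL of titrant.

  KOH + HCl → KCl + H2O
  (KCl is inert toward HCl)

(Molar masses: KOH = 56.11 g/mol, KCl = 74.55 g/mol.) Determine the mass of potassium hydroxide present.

n(HCl) = 0.009618 × 0.2722 = 2.618 × 10^-3 mol
Let x = n(KOH), y = n(KCl).
Titrant: 1x = 2.618 × 10^-3;  mass: 56.11x + 74.55y = 0.6728
Solving, x = 2.618 × 10^-3 mol, y = 7.054 × 10^-3 mol
mass of KOH = 2.618 × 10^-3 × 56.11 = 0.1469 g

0.1469 g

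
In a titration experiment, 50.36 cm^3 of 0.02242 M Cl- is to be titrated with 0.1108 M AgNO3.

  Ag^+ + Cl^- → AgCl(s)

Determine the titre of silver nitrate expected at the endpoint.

10.19 mL

n(Cl-) = 0.05036 L × 0.02242 mol/L = 1.129 × 10^-3 mol
n(AgNO3) = 1.129 × 10^-3 mol (1:1 stoichiometry)
V(AgNO3) = 1.129 × 10^-3 mol / 0.1108 mol/L = 0.01019 L = 10.19 mL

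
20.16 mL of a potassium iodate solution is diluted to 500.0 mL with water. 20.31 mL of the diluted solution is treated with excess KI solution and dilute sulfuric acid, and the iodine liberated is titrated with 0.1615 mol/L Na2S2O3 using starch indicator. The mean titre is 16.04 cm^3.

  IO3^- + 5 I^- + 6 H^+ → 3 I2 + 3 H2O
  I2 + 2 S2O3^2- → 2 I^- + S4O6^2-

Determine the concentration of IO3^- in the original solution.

0.5272 mol/L

n(S2O3^2-) = 0.01604 × 0.1615 = 2.590 × 10^-3 mol
n(I2) = n(S2O3^2-)/2 = 1.295 × 10^-3 mol
From the 1:3 ratio, n(IO3^-) in the aliquot = 1/3 × 1.295 × 10^-3 = 4.317 × 10^-4 mol
[IO3^-]_dilute = 4.317 × 10^-4 / 0.02031 = 0.02126 mol/L
[IO3^-]_original = 0.02126 × 500.0/20.16 = 0.5272 mol/L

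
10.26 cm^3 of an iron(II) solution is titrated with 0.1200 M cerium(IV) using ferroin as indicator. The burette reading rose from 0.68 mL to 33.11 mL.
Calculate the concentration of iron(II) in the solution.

0.3793 M

Ce^4+ + Fe^2+ → Ce^3+ + Fe^3+
n(Ce4+) = 0.03243 L × 0.1200 mol/L = 3.892 × 10^-3 mol
n(Fe2+) = 3.892 × 10^-3 mol (1:1 mole ratio)
[Fe2+] = 3.892 × 10^-3 mol / 0.01026 L = 0.3793 mol/L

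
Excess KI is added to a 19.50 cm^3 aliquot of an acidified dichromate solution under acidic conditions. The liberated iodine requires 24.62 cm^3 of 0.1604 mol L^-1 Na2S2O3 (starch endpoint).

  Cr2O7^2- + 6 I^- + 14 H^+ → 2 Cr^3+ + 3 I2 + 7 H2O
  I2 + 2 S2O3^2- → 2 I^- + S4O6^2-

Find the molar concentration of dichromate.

0.03375 mol/L

n(S2O3^2-) = 0.02462 × 0.1604 = 3.949 × 10^-3 mol
n(I2) = n(S2O3^2-)/2 = 1.975 × 10^-3 mol
From the 1:3 ratio, n(Cr2O7^2-) in the aliquot = 1/3 × 1.975 × 10^-3 = 6.582 × 10^-4 mol
[Cr2O7^2-] = 6.582 × 10^-4 / 0.01950 = 0.03375 mol/L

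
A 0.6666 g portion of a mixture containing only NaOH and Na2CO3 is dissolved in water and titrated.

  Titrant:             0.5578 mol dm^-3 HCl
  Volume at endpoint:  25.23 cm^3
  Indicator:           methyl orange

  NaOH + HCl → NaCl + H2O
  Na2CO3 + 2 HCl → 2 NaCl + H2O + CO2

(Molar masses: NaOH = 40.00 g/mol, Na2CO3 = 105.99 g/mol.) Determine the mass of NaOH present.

0.2438 g

n(HCl) = 0.02523 × 0.5578 = 0.01407 mol
Let x = n(NaOH), y = n(Na2CO3).
Titrant: 1x + 2y = 0.01407;  mass: 40.00x + 105.99y = 0.6666
Solving, x = 6.096 × 10^-3 mol, y = 3.989 × 10^-3 mol
mass of NaOH = 6.096 × 10^-3 × 40.00 = 0.2438 g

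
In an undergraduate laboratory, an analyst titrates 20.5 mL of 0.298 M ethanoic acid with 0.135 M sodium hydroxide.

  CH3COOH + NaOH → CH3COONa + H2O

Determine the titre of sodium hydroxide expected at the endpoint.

45.3 mL

n(CH3COOH) = 0.0205 L × 0.298 mol/L = 6.11 × 10^-3 mol
n(NaOH) = 6.11 × 10^-3 mol (1:1 stoichiometry)
V(NaOH) = 6.11 × 10^-3 mol / 0.135 mol/L = 0.0453 L = 45.3 mL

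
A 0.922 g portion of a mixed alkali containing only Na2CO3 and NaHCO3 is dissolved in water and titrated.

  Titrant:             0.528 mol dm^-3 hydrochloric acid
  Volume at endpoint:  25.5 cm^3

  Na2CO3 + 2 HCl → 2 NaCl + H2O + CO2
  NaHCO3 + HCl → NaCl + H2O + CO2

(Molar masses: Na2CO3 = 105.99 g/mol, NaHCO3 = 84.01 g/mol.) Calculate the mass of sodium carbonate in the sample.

0.357 g

n(HCl) = 0.0255 × 0.528 = 0.0135 mol
Let x = n(Na2CO3), y = n(NaHCO3).
Titrant: 2x + 1y = 0.0135;  mass: 105.99x + 84.01y = 0.922
Solving, x = 3.37 × 10^-3 mol, y = 6.72 × 10^-3 mol
mass of Na2CO3 = 3.37 × 10^-3 × 105.99 = 0.357 g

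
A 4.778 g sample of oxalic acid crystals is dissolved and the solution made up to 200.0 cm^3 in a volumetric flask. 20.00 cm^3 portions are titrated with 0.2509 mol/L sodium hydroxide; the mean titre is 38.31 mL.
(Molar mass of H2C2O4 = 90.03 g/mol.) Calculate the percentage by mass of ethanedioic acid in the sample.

90.56 %

H2C2O4 + 2 NaOH → Na2C2O4 + 2 H2O
n(NaOH) per titration = 0.03831 × 0.2509 = 9.612 × 10^-3 mol
From the 1:2 ratio, n(H2C2O4) in each aliquot = 1/2 × 9.612 × 10^-3 = 4.806 × 10^-3 mol
n(H2C2O4) in the whole flask = 4.806 × 10^-3 × 200.0/20.00 = 0.04806 mol
mass of H2C2O4 = 0.04806 × 90.03 = 4.327 g
% H2C2O4 = 4.327 / 4.778 × 100 = 90.56 %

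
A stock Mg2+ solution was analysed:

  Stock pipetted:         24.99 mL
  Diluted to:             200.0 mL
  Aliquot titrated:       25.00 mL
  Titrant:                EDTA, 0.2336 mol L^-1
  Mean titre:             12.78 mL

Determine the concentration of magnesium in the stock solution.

Mg^2+ + EDTA^4- → [Mg(EDTA)]^2-
n(EDTA) = 0.01278 × 0.2336 = 2.985 × 10^-3 mol
n(Mg2+) in the aliquot = 2.985 × 10^-3 mol (1:1 ratio)
[Mg2+]_dilute = 2.985 × 10^-3 / 0.02500 = 0.1194 mol/L
Dilution factor = 200.0 / 24.99 = 8.003
[Mg2+]_stock = 0.1194 × 8.003 = 0.9557 mol/L

0.9557 mol/L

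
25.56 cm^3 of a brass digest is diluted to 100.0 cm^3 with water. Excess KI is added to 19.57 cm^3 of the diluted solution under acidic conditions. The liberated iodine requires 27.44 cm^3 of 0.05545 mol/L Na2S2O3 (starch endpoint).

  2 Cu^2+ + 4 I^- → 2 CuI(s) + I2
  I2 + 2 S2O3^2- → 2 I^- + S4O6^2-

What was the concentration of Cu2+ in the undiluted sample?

0.3042 mol/L

n(S2O3^2-) = 0.02744 × 0.05545 = 1.522 × 10^-3 mol
n(I2) = n(S2O3^2-)/2 = 7.608 × 10^-4 mol
From the 2:1 ratio, n(Cu2+) in the aliquot = 2/1 × 7.608 × 10^-4 = 1.522 × 10^-3 mol
[Cu2+]_dilute = 1.522 × 10^-3 / 0.01957 = 0.07775 mol/L
[Cu2+]_original = 0.07775 × 100.0/25.56 = 0.3042 mol/L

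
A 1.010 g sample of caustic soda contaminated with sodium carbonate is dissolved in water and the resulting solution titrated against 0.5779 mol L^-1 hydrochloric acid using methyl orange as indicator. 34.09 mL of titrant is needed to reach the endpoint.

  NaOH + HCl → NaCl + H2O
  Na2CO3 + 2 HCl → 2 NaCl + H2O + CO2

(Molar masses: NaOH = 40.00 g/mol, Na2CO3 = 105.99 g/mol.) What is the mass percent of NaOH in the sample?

10.37 %

n(HCl) = 0.03409 × 0.5779 = 0.01970 mol
Let x = n(NaOH), y = n(Na2CO3).
Titrant: 1x + 2y = 0.01970;  mass: 40.00x + 105.99y = 1.010
Solving, x = 2.619 × 10^-3 mol, y = 8.541 × 10^-3 mol
mass of NaOH = 2.619 × 10^-3 × 40.00 = 0.1048 g
% NaOH = 0.1048 / 1.010 × 100 = 10.37 %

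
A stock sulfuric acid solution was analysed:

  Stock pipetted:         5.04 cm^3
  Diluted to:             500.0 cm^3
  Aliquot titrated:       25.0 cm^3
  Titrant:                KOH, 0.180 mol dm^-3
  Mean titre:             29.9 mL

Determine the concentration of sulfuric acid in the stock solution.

H2SO4 + 2 KOH → K2SO4 + 2 H2O
n(KOH) = 0.0299 × 0.180 = 5.38 × 10^-3 mol
From the 1:2 ratio, n(H2SO4) in the aliquot = 1/2 × 5.38 × 10^-3 = 2.69 × 10^-3 mol
[H2SO4]_dilute = 2.69 × 10^-3 / 0.0250 = 0.108 mol/L
Dilution factor = 500.0 / 5.04 = 99.21
[H2SO4]_stock = 0.108 × 99.21 = 10.7 mol/L

10.7 mol/L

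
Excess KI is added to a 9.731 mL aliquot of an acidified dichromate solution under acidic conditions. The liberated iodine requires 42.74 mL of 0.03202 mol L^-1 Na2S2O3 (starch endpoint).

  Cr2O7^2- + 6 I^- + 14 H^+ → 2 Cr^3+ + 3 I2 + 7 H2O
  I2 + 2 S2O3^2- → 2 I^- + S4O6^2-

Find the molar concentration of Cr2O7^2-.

0.02344 mol/L

n(S2O3^2-) = 0.04274 × 0.03202 = 1.369 × 10^-3 mol
n(I2) = n(S2O3^2-)/2 = 6.843 × 10^-4 mol
From the 1:3 ratio, n(Cr2O7^2-) in the aliquot = 1/3 × 6.843 × 10^-4 = 2.281 × 10^-4 mol
[Cr2O7^2-] = 2.281 × 10^-4 / 0.009731 = 0.02344 mol/L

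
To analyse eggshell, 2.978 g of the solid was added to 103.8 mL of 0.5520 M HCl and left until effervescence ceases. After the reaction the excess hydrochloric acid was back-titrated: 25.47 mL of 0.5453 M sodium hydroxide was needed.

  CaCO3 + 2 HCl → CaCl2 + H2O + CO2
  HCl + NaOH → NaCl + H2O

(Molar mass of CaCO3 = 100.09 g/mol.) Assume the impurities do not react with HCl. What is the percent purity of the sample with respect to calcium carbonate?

72.95 %

n(HCl) added = 0.1038 × 0.5520 = 0.05730 mol
n(NaOH) used in back-titration = 0.02547 × 0.5453 = 0.01389 mol
n(HCl) left over = 0.01389 mol (1:1 ratio)
n(HCl) consumed by analyte = 0.05730 − 0.01389 = 0.04341 mol
From the 1:2 ratio, n(CaCO3) = 1/2 × 0.04341 = 0.02170 mol
mass of CaCO3 = 0.02170 × 100.09 = 2.172 g
% CaCO3 = 2.172 / 2.978 × 100 = 72.95 %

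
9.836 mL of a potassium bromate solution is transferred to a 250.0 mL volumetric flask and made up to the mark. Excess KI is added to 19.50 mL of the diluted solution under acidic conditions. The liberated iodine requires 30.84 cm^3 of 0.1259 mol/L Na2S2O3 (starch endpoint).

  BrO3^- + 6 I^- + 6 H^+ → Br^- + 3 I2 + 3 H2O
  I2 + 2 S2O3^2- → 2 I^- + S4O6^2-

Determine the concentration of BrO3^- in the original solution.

0.8435 mol/L

n(S2O3^2-) = 0.03084 × 0.1259 = 3.883 × 10^-3 mol
n(I2) = n(S2O3^2-)/2 = 1.941 × 10^-3 mol
From the 1:3 ratio, n(BrO3^-) in the aliquot = 1/3 × 1.941 × 10^-3 = 6.471 × 10^-4 mol
[BrO3^-]_dilute = 6.471 × 10^-4 / 0.01950 = 0.03319 mol/L
[BrO3^-]_original = 0.03319 × 250.0/9.836 = 0.8435 mol/L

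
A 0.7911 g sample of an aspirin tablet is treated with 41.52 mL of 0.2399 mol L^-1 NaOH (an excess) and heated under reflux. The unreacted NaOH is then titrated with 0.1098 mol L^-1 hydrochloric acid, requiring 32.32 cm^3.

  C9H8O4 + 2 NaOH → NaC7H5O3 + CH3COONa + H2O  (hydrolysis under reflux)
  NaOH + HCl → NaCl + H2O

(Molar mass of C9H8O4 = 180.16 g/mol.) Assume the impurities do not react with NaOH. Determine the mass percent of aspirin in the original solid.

73.01 %

n(NaOH) added = 0.04152 × 0.2399 = 9.961 × 10^-3 mol
n(HCl) used in back-titration = 0.03232 × 0.1098 = 3.549 × 10^-3 mol
n(NaOH) left over = 3.549 × 10^-3 mol (1:1 ratio)
n(NaOH) consumed by analyte = 9.961 × 10^-3 − 3.549 × 10^-3 = 6.412 × 10^-3 mol
From the 1:2 ratio, n(C9H8O4) = 1/2 × 6.412 × 10^-3 = 3.206 × 10^-3 mol
mass of C9H8O4 = 3.206 × 10^-3 × 180.16 = 0.5776 g
% C9H8O4 = 0.5776 / 0.7911 × 100 = 73.01 %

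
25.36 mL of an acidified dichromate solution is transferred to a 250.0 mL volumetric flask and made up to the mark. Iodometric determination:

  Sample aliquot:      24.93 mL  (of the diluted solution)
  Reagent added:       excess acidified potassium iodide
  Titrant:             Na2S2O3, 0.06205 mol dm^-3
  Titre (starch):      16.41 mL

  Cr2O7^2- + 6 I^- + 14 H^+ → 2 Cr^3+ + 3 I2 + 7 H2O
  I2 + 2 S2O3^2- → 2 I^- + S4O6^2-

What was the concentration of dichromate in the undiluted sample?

n(S2O3^2-) = 0.01641 × 0.06205 = 1.018 × 10^-3 mol
n(I2) = n(S2O3^2-)/2 = 5.091 × 10^-4 mol
From the 1:3 ratio, n(Cr2O7^2-) in the aliquot = 1/3 × 5.091 × 10^-4 = 1.697 × 10^-4 mol
[Cr2O7^2-]_dilute = 1.697 × 10^-4 / 0.02493 = 0.006807 mol/L
[Cr2O7^2-]_original = 0.006807 × 250.0/25.36 = 0.06711 mol/L

0.06711 mol/L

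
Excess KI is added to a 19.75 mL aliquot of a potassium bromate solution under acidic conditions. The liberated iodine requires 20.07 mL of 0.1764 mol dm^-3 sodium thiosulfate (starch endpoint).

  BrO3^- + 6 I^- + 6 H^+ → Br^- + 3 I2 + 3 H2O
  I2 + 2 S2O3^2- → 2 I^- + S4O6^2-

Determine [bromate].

n(S2O3^2-) = 0.02007 × 0.1764 = 3.540 × 10^-3 mol
n(I2) = n(S2O3^2-)/2 = 1.770 × 10^-3 mol
From the 1:3 ratio, n(BrO3^-) in the aliquot = 1/3 × 1.770 × 10^-3 = 5.901 × 10^-4 mol
[BrO3^-] = 5.901 × 10^-4 / 0.01975 = 0.02988 mol/L

0.02988 mol/L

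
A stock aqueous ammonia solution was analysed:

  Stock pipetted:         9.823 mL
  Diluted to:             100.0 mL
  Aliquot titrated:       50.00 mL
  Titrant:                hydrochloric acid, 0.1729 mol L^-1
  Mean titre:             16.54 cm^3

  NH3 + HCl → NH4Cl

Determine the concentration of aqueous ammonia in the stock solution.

n(HCl) = 0.01654 × 0.1729 = 2.860 × 10^-3 mol
n(NH3) in the aliquot = 2.860 × 10^-3 mol (1:1 ratio)
[NH3]_dilute = 2.860 × 10^-3 / 0.05000 = 0.05720 mol/L
Dilution factor = 100.0 / 9.823 = 10.18
[NH3]_stock = 0.05720 × 10.18 = 0.5823 mol/L

0.5823 mol/L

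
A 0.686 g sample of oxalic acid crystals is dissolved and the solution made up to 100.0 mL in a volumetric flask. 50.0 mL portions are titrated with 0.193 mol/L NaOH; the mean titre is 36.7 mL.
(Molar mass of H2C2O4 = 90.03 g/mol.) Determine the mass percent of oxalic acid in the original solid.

H2C2O4 + 2 NaOH → Na2C2O4 + 2 H2O
n(NaOH) per titration = 0.0367 × 0.193 = 7.08 × 10^-3 mol
From the 1:2 ratio, n(H2C2O4) in each aliquot = 1/2 × 7.08 × 10^-3 = 3.54 × 10^-3 mol
n(H2C2O4) in the whole flask = 3.54 × 10^-3 × 100.0/50.0 = 7.08 × 10^-3 mol
mass of H2C2O4 = 7.08 × 10^-3 × 90.03 = 0.638 g
% H2C2O4 = 0.638 / 0.686 × 100 = 93.0 %

93.0 %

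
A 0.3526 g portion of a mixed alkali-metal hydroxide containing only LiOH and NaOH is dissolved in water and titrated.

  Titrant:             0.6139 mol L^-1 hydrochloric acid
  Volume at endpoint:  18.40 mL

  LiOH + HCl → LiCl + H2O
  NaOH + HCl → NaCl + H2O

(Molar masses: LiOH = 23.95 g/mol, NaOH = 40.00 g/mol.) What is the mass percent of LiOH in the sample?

41.99 %

n(HCl) = 0.01840 × 0.6139 = 0.01130 mol
Let x = n(LiOH), y = n(NaOH).
Titrant: 1x + 1y = 0.01130;  mass: 23.95x + 40.00y = 0.3526
Solving, x = 6.183 × 10^-3 mol, y = 5.113 × 10^-3 mol
mass of LiOH = 6.183 × 10^-3 × 23.95 = 0.1481 g
% LiOH = 0.1481 / 0.3526 × 100 = 41.99 %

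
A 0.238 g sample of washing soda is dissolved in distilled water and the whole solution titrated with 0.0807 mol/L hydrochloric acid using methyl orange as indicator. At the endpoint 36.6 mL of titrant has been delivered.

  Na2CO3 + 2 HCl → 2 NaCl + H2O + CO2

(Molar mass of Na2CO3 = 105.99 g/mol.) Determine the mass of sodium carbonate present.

0.157 g

n(HCl) = 0.0366 L × 0.0807 mol/L = 2.95 × 10^-3 mol
From the 1:2 ratio, n(Na2CO3) = 1/2 × 2.95 × 10^-3 = 1.48 × 10^-3 mol
mass of Na2CO3 = 1.48 × 10^-3 × 105.99 g/mol = 0.157 g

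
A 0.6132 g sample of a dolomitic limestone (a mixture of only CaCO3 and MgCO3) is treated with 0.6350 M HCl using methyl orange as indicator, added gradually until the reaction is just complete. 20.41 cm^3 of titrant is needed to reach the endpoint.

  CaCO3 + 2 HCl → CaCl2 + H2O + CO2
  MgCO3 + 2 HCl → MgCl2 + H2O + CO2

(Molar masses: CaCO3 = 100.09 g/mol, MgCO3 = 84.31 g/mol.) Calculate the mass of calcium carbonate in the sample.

0.4241 g

n(HCl) = 0.02041 × 0.6350 = 0.01296 mol
Let x = n(CaCO3), y = n(MgCO3).
Titrant: 2x + 2y = 0.01296;  mass: 100.09x + 84.31y = 0.6132
Solving, x = 4.237 × 10^-3 mol, y = 2.243 × 10^-3 mol
mass of CaCO3 = 4.237 × 10^-3 × 100.09 = 0.4241 g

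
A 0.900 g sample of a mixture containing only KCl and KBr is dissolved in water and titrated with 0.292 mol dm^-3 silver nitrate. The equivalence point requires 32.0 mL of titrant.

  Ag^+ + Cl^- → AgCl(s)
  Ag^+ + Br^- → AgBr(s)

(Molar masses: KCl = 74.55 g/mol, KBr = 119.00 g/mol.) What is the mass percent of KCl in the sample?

39.5 %

n(AgNO3) = 0.0320 × 0.292 = 9.34 × 10^-3 mol
Let x = n(KCl), y = n(KBr).
Titrant: 1x + 1y = 9.34 × 10^-3;  mass: 74.55x + 119.00y = 0.900
Solving, x = 4.77 × 10^-3 mol, y = 4.58 × 10^-3 mol
mass of KCl = 4.77 × 10^-3 × 74.55 = 0.355 g
% KCl = 0.355 / 0.900 × 100 = 39.5 %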